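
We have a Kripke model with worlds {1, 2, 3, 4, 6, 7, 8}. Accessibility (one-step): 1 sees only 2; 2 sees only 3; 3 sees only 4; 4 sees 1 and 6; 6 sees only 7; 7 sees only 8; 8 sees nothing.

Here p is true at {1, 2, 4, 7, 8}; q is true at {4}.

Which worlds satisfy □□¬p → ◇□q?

1: □□¬p is T, ◇□q is F. ✗
2: □□¬p is F, ◇□q is T. ✓
3: □□¬p is F, ◇□q is F. ✓
4: □□¬p is F, ◇□q is F. ✓
6: □□¬p is F, ◇□q is F. ✓
7: □□¬p is T, ◇□q is T. ✓
8: □□¬p is T, ◇□q is F. ✗

{2, 3, 4, 6, 7}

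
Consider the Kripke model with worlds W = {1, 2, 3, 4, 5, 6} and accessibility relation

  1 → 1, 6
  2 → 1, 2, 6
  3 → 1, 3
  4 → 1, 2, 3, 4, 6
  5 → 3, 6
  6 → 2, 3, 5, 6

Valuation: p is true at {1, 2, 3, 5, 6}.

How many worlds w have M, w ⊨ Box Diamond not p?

0

1: successors {1, 6}; Diamond not p there: 1:F, 6:F. ✗
2: successors {1, 2, 6}; Diamond not p there: 1:F, 2:F, 6:F. ✗
3: successors {1, 3}; Diamond not p there: 1:F, 3:F. ✗
4: successors {1, 2, 3, 4, 6}; Diamond not p there: 1:F, 2:F, 3:F, 4:T, 6:F. ✗
5: successors {3, 6}; Diamond not p there: 3:F, 6:F. ✗
6: successors {2, 3, 5, 6}; Diamond not p there: 2:F, 3:F, 5:F, 6:F. ✗
Satisfying worlds: ∅.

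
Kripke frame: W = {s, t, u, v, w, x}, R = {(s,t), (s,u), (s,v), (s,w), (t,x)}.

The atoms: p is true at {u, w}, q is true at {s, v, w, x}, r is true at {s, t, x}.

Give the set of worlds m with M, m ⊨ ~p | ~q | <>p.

s: ~p is T, ~q | <>p is T. ✓
t: ~p is T, ~q | <>p is T. ✓
u: ~p is F, ~q | <>p is T. ✓
v: ~p is T, ~q | <>p is F. ✓
w: ~p is F, ~q | <>p is F. ✗
x: ~p is T, ~q | <>p is F. ✓

{s, t, u, v, x}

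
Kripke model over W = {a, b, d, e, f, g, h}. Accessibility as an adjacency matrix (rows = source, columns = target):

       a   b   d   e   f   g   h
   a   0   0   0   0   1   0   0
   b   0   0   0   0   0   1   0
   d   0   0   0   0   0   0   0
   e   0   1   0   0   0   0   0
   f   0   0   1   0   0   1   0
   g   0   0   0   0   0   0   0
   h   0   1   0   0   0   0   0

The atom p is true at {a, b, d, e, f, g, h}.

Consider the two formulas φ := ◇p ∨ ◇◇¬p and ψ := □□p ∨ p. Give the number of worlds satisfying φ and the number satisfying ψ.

5 and 7

For ◇p ∨ ◇◇¬p:
a: ◇p is T, ◇◇¬p is F. ✓
b: ◇p is T, ◇◇¬p is F. ✓
d: ◇p is F, ◇◇¬p is F. ✗
e: ◇p is T, ◇◇¬p is F. ✓
f: ◇p is T, ◇◇¬p is F. ✓
g: ◇p is F, ◇◇¬p is F. ✗
h: ◇p is T, ◇◇¬p is F. ✓
— 5 worlds.
For □□p ∨ p:
a: □□p is T, p is T. ✓
b: □□p is T, p is T. ✓
d: □□p is T, p is T. ✓
e: □□p is T, p is T. ✓
f: □□p is T, p is T. ✓
g: □□p is T, p is T. ✓
h: □□p is T, p is T. ✓
— 7 worlds.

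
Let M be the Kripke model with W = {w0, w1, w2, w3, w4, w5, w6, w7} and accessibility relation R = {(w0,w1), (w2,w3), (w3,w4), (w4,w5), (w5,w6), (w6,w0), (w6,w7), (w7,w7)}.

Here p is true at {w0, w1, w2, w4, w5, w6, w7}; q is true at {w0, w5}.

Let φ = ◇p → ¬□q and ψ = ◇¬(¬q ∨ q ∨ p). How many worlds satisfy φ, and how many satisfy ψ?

For ◇p → ¬□q:
w0: ◇p is T, ¬□q is T. ✓
w1: ◇p is F, ¬□q is F. ✓
w2: ◇p is F, ¬□q is T. ✓
w3: ◇p is T, ¬□q is T. ✓
w4: ◇p is T, ¬□q is F. ✗
w5: ◇p is T, ¬□q is T. ✓
w6: ◇p is T, ¬□q is T. ✓
w7: ◇p is T, ¬□q is T. ✓
— 7 worlds.
For ◇¬(¬q ∨ q ∨ p):
w0: successors {w1}; ¬(¬q ∨ q ∨ p) there: w1:F. ✗
w1: no successors, so ◇¬(¬q ∨ q ∨ p) fails. ✗
w2: successors {w3}; ¬(¬q ∨ q ∨ p) there: w3:F. ✗
w3: successors {w4}; ¬(¬q ∨ q ∨ p) there: w4:F. ✗
w4: successors {w5}; ¬(¬q ∨ q ∨ p) there: w5:F. ✗
w5: successors {w6}; ¬(¬q ∨ q ∨ p) there: w6:F. ✗
w6: successors {w0, w7}; ¬(¬q ∨ q ∨ p) there: w0:F, w7:F. ✗
w7: successors {w7}; ¬(¬q ∨ q ∨ p) there: w7:F. ✗
— 0 worlds.

7 and 0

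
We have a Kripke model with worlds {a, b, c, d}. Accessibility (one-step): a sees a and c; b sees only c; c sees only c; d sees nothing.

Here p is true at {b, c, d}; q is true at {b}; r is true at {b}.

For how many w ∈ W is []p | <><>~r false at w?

0

a: []p is F, <><>~r is T. ✓
b: []p is T, <><>~r is T. ✓
c: []p is T, <><>~r is T. ✓
d: []p is T, <><>~r is F. ✓
Satisfying worlds: {a, b, c, d}.
So []p | <><>~r fails at the other 0 worlds.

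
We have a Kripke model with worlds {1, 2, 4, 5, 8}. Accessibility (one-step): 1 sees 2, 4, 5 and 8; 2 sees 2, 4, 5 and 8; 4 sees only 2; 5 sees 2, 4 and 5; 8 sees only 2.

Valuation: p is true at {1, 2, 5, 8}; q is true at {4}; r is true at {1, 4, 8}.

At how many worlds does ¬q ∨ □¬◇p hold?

4

1: ¬q is T, □¬◇p is F. ✓
2: ¬q is T, □¬◇p is F. ✓
4: ¬q is F, □¬◇p is F. ✗
5: ¬q is T, □¬◇p is F. ✓
8: ¬q is T, □¬◇p is F. ✓
Satisfying worlds: {1, 2, 5, 8}.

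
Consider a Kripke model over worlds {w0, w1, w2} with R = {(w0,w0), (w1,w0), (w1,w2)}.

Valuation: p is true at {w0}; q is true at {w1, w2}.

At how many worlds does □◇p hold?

w0: successors {w0}; ◇p there: w0:T. ✓
w1: successors {w0, w2}; ◇p there: w0:T, w2:F. ✗
w2: no successors, so □◇p holds vacuously. ✓
Satisfying worlds: {w0, w2}.

2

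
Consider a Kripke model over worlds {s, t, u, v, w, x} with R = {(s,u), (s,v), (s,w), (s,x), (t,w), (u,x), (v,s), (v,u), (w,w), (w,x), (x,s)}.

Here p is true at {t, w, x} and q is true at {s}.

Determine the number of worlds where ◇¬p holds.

3

s: successors {u, v, w, x}; ¬p there: u:T, v:T, w:F, x:F. ✓
t: successors {w}; ¬p there: w:F. ✗
u: successors {x}; ¬p there: x:F. ✗
v: successors {s, u}; ¬p there: s:T, u:T. ✓
w: successors {w, x}; ¬p there: w:F, x:F. ✗
x: successors {s}; ¬p there: s:T. ✓
Satisfying worlds: {s, v, x}.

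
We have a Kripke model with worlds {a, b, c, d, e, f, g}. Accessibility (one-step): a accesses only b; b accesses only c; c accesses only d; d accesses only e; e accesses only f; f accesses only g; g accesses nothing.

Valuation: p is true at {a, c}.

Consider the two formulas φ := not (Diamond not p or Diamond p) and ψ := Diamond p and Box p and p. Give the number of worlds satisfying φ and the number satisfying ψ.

1 and 0

For not (Diamond not p or Diamond p):
a: Diamond not p or Diamond p is T. ✗
b: Diamond not p or Diamond p is T. ✗
c: Diamond not p or Diamond p is T. ✗
d: Diamond not p or Diamond p is T. ✗
e: Diamond not p or Diamond p is T. ✗
f: Diamond not p or Diamond p is T. ✗
g: Diamond not p or Diamond p is F. ✓
— 1 world.
For Diamond p and Box p and p:
a: Diamond p and Box p is F, p is T. ✗
b: Diamond p and Box p is T, p is F. ✗
c: Diamond p and Box p is F, p is T. ✗
d: Diamond p and Box p is F, p is F. ✗
e: Diamond p and Box p is F, p is F. ✗
f: Diamond p and Box p is F, p is F. ✗
g: Diamond p and Box p is F, p is F. ✗
— 0 worlds.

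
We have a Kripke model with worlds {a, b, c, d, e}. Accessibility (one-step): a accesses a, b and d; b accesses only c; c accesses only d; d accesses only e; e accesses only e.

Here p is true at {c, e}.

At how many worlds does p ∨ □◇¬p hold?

3

a: p is F, □◇¬p is F. ✗
b: p is F, □◇¬p is T. ✓
c: p is T, □◇¬p is F. ✓
d: p is F, □◇¬p is F. ✗
e: p is T, □◇¬p is F. ✓
Satisfying worlds: {b, c, e}.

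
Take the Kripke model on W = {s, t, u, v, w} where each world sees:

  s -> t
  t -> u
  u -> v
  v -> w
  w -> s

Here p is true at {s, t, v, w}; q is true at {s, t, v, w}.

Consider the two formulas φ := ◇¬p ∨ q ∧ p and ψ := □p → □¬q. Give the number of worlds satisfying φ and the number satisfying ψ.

4 and 1

For ◇¬p ∨ q ∧ p:
s: ◇¬p is F, q ∧ p is T. ✓
t: ◇¬p is T, q ∧ p is T. ✓
u: ◇¬p is F, q ∧ p is F. ✗
v: ◇¬p is F, q ∧ p is T. ✓
w: ◇¬p is F, q ∧ p is T. ✓
— 4 worlds.
For □p → □¬q:
s: □p is T, □¬q is F. ✗
t: □p is F, □¬q is T. ✓
u: □p is T, □¬q is F. ✗
v: □p is T, □¬q is F. ✗
w: □p is T, □¬q is F. ✗
— 1 world.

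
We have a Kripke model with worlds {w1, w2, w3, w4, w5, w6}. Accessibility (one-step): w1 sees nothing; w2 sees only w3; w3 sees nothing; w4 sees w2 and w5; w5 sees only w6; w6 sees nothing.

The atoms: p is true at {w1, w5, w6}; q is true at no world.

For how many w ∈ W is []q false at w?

3

w1: no successors, so []q holds vacuously. ✓
w2: successors {w3}; q there: w3:F. ✗
w3: no successors, so []q holds vacuously. ✓
w4: successors {w2, w5}; q there: w2:F, w5:F. ✗
w5: successors {w6}; q there: w6:F. ✗
w6: no successors, so []q holds vacuously. ✓
Satisfying worlds: {w1, w3, w6}.
So []q fails at the other 3 worlds.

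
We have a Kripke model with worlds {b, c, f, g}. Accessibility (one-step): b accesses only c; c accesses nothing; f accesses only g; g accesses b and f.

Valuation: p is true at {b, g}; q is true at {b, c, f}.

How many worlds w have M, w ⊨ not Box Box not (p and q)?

1

b: Box Box not (p and q) is T. ✗
c: Box Box not (p and q) is T. ✗
f: Box Box not (p and q) is F. ✓
g: Box Box not (p and q) is T. ✗
Satisfying worlds: {f}.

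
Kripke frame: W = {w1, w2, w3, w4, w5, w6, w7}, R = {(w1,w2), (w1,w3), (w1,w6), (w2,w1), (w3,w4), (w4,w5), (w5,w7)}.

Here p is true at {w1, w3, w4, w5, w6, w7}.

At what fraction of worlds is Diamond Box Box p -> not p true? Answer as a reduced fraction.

w1: Diamond Box Box p is T, not p is F. ✗
w2: Diamond Box Box p is T, not p is T. ✓
w3: Diamond Box Box p is T, not p is F. ✗
w4: Diamond Box Box p is T, not p is F. ✗
w5: Diamond Box Box p is T, not p is F. ✗
w6: Diamond Box Box p is F, not p is F. ✓
w7: Diamond Box Box p is F, not p is F. ✓
That's 3 of 7 worlds, so 3/7.

3/7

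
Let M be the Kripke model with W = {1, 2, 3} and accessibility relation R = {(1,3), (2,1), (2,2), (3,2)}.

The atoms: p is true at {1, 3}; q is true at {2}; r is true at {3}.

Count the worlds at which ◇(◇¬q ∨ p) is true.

3

1: successors {3}; ◇¬q ∨ p there: 3:T. ✓
2: successors {1, 2}; ◇¬q ∨ p there: 1:T, 2:T. ✓
3: successors {2}; ◇¬q ∨ p there: 2:T. ✓
Satisfying worlds: {1, 2, 3}.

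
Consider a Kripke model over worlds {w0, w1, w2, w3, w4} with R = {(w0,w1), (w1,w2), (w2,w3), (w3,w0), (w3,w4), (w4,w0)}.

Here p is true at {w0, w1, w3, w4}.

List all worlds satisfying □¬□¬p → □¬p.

w0: □¬□¬p is F, □¬p is F. ✓
w1: □¬□¬p is T, □¬p is T. ✓
w2: □¬□¬p is T, □¬p is F. ✗
w3: □¬□¬p is T, □¬p is F. ✗
w4: □¬□¬p is T, □¬p is F. ✗

{w0, w1}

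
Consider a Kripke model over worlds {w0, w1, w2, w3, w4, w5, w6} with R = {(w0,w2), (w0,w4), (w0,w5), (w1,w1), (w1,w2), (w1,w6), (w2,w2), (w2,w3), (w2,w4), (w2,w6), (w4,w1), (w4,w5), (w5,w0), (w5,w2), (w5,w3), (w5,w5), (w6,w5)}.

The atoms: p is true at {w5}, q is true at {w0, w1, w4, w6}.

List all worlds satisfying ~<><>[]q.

{w3}

w0: <><>[]q is T. ✗
w1: <><>[]q is T. ✗
w2: <><>[]q is T. ✗
w3: <><>[]q is F. ✓
w4: <><>[]q is T. ✗
w5: <><>[]q is T. ✗
w6: <><>[]q is T. ✗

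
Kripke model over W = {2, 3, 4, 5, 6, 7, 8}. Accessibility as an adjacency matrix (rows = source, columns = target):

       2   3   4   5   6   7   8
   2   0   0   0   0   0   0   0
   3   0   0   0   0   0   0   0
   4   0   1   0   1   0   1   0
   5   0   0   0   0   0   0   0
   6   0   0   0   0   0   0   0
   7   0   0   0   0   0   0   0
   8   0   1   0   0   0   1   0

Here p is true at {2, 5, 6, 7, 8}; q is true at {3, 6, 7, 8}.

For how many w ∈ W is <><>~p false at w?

7

2: no successors, so <><>~p fails. ✗
3: no successors, so <><>~p fails. ✗
4: successors {3, 5, 7}; <>~p there: 3:F, 5:F, 7:F. ✗
5: no successors, so <><>~p fails. ✗
6: no successors, so <><>~p fails. ✗
7: no successors, so <><>~p fails. ✗
8: successors {3, 7}; <>~p there: 3:F, 7:F. ✗
Satisfying worlds: ∅.
So <><>~p fails at the other 7 worlds.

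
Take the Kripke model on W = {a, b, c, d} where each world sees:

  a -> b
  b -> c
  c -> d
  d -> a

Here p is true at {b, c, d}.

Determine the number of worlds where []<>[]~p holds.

a: successors {b}; <>[]~p there: b:F. ✗
b: successors {c}; <>[]~p there: c:T. ✓
c: successors {d}; <>[]~p there: d:F. ✗
d: successors {a}; <>[]~p there: a:F. ✗
Satisfying worlds: {b}.

1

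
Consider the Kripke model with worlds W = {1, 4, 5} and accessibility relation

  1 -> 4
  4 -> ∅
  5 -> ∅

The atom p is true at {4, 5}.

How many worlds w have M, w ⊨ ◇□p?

1: successors {4}; □p there: 4:T. ✓
4: no successors, so ◇□p fails. ✗
5: no successors, so ◇□p fails. ✗
Satisfying worlds: {1}.

1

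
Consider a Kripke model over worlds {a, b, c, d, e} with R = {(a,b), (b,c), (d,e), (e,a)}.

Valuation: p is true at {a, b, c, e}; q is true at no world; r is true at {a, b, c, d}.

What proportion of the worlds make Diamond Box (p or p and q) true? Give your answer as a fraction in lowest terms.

4/5

a: successors {b}; Box (p or p and q) there: b:T. ✓
b: successors {c}; Box (p or p and q) there: c:T. ✓
c: no successors, so Diamond Box (p or p and q) fails. ✗
d: successors {e}; Box (p or p and q) there: e:T. ✓
e: successors {a}; Box (p or p and q) there: a:T. ✓
That's 4 of 5 worlds, so 4/5.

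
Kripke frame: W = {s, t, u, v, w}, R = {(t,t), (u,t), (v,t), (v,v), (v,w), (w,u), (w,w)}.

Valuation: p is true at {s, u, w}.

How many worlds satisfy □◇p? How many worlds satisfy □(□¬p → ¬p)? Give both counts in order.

For □◇p:
s: no successors, so □◇p holds vacuously. ✓
t: successors {t}; ◇p there: t:F. ✗
u: successors {t}; ◇p there: t:F. ✗
v: successors {t, v, w}; ◇p there: t:F, v:T, w:T. ✗
w: successors {u, w}; ◇p there: u:F, w:T. ✗
— 1 world.
For □(□¬p → ¬p):
s: no successors, so □(□¬p → ¬p) holds vacuously. ✓
t: successors {t}; □¬p → ¬p there: t:T. ✓
u: successors {t}; □¬p → ¬p there: t:T. ✓
v: successors {t, v, w}; □¬p → ¬p there: t:T, v:T, w:T. ✓
w: successors {u, w}; □¬p → ¬p there: u:F, w:T. ✗
— 4 worlds.

1 and 4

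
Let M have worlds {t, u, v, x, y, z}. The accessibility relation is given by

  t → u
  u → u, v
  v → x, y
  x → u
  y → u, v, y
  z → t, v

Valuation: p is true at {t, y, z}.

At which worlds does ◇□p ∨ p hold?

{t, y, z}

t: ◇□p is F, p is T. ✓
u: ◇□p is F, p is F. ✗
v: ◇□p is F, p is F. ✗
x: ◇□p is F, p is F. ✗
y: ◇□p is F, p is T. ✓
z: ◇□p is F, p is T. ✓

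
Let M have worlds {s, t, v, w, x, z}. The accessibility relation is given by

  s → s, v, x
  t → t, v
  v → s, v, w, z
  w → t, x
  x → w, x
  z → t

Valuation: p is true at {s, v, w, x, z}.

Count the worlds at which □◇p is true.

s: successors {s, v, x}; ◇p there: s:T, v:T, x:T. ✓
t: successors {t, v}; ◇p there: t:T, v:T. ✓
v: successors {s, v, w, z}; ◇p there: s:T, v:T, w:T, z:F. ✗
w: successors {t, x}; ◇p there: t:T, x:T. ✓
x: successors {w, x}; ◇p there: w:T, x:T. ✓
z: successors {t}; ◇p there: t:T. ✓
Satisfying worlds: {s, t, w, x, z}.

5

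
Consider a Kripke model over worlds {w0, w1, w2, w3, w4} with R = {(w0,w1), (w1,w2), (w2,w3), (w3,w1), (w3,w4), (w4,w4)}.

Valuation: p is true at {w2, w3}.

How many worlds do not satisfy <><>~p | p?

2

w0: <><>~p is F, p is F. ✗
w1: <><>~p is F, p is F. ✗
w2: <><>~p is T, p is T. ✓
w3: <><>~p is T, p is T. ✓
w4: <><>~p is T, p is F. ✓
Satisfying worlds: {w2, w3, w4}.
So <><>~p | p fails at the other 2 worlds.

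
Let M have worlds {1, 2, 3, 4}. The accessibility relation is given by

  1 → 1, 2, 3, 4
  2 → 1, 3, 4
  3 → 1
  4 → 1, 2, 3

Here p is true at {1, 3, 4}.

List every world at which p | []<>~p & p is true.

1: p is T, []<>~p & p is F. ✓
2: p is F, []<>~p & p is F. ✗
3: p is T, []<>~p & p is T. ✓
4: p is T, []<>~p & p is F. ✓

{1, 3, 4}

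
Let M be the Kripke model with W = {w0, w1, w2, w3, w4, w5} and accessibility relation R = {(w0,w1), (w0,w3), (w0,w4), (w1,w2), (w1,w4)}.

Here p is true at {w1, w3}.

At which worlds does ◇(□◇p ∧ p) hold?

w0: successors {w1, w3, w4}; □◇p ∧ p there: w1:F, w3:T, w4:F. ✓
w1: successors {w2, w4}; □◇p ∧ p there: w2:F, w4:F. ✗
w2: no successors, so ◇(□◇p ∧ p) fails. ✗
w3: no successors, so ◇(□◇p ∧ p) fails. ✗
w4: no successors, so ◇(□◇p ∧ p) fails. ✗
w5: no successors, so ◇(□◇p ∧ p) fails. ✗

{w0}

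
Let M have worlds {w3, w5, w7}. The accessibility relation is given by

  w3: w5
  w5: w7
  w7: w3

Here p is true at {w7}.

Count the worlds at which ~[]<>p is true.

w3: []<>p is T. ✗
w5: []<>p is F. ✓
w7: []<>p is F. ✓
Satisfying worlds: {w5, w7}.

2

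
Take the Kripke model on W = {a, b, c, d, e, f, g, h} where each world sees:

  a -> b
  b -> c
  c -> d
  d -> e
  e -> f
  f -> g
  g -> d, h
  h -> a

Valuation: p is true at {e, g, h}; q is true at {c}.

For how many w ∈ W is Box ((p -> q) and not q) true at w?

4

a: successors {b}; (p -> q) and not q there: b:T. ✓
b: successors {c}; (p -> q) and not q there: c:F. ✗
c: successors {d}; (p -> q) and not q there: d:T. ✓
d: successors {e}; (p -> q) and not q there: e:F. ✗
e: successors {f}; (p -> q) and not q there: f:T. ✓
f: successors {g}; (p -> q) and not q there: g:F. ✗
g: successors {d, h}; (p -> q) and not q there: d:T, h:F. ✗
h: successors {a}; (p -> q) and not q there: a:T. ✓
Satisfying worlds: {a, c, e, h}.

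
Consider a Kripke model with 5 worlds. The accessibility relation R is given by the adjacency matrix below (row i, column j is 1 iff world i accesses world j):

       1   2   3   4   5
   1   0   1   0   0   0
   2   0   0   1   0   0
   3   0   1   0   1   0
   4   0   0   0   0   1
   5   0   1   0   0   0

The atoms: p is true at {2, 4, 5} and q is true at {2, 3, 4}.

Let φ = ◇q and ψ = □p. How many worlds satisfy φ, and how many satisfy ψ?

For ◇q:
1: successors {2}; q there: 2:T. ✓
2: successors {3}; q there: 3:T. ✓
3: successors {2, 4}; q there: 2:T, 4:T. ✓
4: successors {5}; q there: 5:F. ✗
5: successors {2}; q there: 2:T. ✓
— 4 worlds.
For □p:
1: successors {2}; p there: 2:T. ✓
2: successors {3}; p there: 3:F. ✗
3: successors {2, 4}; p there: 2:T, 4:T. ✓
4: successors {5}; p there: 5:T. ✓
5: successors {2}; p there: 2:T. ✓
— 4 worlds.

4 and 4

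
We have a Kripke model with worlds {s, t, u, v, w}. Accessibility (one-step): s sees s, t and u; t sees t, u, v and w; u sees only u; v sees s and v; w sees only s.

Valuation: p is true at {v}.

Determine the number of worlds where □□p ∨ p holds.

s: □□p is F, p is F. ✗
t: □□p is F, p is F. ✗
u: □□p is F, p is F. ✗
v: □□p is F, p is T. ✓
w: □□p is F, p is F. ✗
Satisfying worlds: {v}.

1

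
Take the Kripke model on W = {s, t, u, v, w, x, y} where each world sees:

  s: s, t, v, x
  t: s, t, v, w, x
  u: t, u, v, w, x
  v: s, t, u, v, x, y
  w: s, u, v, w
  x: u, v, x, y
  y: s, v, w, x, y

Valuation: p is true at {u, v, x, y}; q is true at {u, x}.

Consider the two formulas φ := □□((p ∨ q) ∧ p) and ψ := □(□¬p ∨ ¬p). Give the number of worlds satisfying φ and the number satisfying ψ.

For □□((p ∨ q) ∧ p):
s: successors {s, t, v, x}; □((p ∨ q) ∧ p) there: s:F, t:F, v:F, x:T. ✗
t: successors {s, t, v, w, x}; □((p ∨ q) ∧ p) there: s:F, t:F, v:F, w:F, x:T. ✗
u: successors {t, u, v, w, x}; □((p ∨ q) ∧ p) there: t:F, u:F, v:F, w:F, x:T. ✗
v: successors {s, t, u, v, x, y}; □((p ∨ q) ∧ p) there: s:F, t:F, u:F, v:F, x:T, y:F. ✗
w: successors {s, u, v, w}; □((p ∨ q) ∧ p) there: s:F, u:F, v:F, w:F. ✗
x: successors {u, v, x, y}; □((p ∨ q) ∧ p) there: u:F, v:F, x:T, y:F. ✗
y: successors {s, v, w, x, y}; □((p ∨ q) ∧ p) there: s:F, v:F, w:F, x:T, y:F. ✗
— 0 worlds.
For □(□¬p ∨ ¬p):
s: successors {s, t, v, x}; □¬p ∨ ¬p there: s:T, t:T, v:F, x:F. ✗
t: successors {s, t, v, w, x}; □¬p ∨ ¬p there: s:T, t:T, v:F, w:T, x:F. ✗
u: successors {t, u, v, w, x}; □¬p ∨ ¬p there: t:T, u:F, v:F, w:T, x:F. ✗
v: successors {s, t, u, v, x, y}; □¬p ∨ ¬p there: s:T, t:T, u:F, v:F, x:F, y:F. ✗
w: successors {s, u, v, w}; □¬p ∨ ¬p there: s:T, u:F, v:F, w:T. ✗
x: successors {u, v, x, y}; □¬p ∨ ¬p there: u:F, v:F, x:F, y:F. ✗
y: successors {s, v, w, x, y}; □¬p ∨ ¬p there: s:T, v:F, w:T, x:F, y:F. ✗
— 0 worlds.

0 and 0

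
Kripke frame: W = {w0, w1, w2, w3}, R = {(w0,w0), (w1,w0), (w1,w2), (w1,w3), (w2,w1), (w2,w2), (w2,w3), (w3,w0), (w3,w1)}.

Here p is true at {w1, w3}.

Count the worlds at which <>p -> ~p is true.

w0: <>p is F, ~p is T. ✓
w1: <>p is T, ~p is F. ✗
w2: <>p is T, ~p is T. ✓
w3: <>p is T, ~p is F. ✗
Satisfying worlds: {w0, w2}.

2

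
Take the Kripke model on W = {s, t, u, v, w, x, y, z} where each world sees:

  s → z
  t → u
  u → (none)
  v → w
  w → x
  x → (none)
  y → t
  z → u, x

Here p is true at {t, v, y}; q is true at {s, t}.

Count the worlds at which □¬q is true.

7

s: successors {z}; ¬q there: z:T. ✓
t: successors {u}; ¬q there: u:T. ✓
u: no successors, so □¬q holds vacuously. ✓
v: successors {w}; ¬q there: w:T. ✓
w: successors {x}; ¬q there: x:T. ✓
x: no successors, so □¬q holds vacuously. ✓
y: successors {t}; ¬q there: t:F. ✗
z: successors {u, x}; ¬q there: u:T, x:T. ✓
Satisfying worlds: {s, t, u, v, w, x, z}.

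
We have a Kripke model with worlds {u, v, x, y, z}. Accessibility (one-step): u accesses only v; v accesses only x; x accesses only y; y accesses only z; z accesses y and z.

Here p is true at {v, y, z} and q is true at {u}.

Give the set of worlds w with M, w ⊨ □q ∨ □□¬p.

{u}

u: □q is F, □□¬p is T. ✓
v: □q is F, □□¬p is F. ✗
x: □q is F, □□¬p is F. ✗
y: □q is F, □□¬p is F. ✗
z: □q is F, □□¬p is F. ✗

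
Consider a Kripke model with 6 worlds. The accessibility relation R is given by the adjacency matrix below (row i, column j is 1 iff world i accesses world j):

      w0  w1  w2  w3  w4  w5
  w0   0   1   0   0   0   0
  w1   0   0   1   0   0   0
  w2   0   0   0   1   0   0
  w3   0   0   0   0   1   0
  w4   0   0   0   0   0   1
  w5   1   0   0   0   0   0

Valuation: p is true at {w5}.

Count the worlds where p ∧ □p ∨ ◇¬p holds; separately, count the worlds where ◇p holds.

5 and 1

For p ∧ □p ∨ ◇¬p:
w0: p ∧ □p is F, ◇¬p is T. ✓
w1: p ∧ □p is F, ◇¬p is T. ✓
w2: p ∧ □p is F, ◇¬p is T. ✓
w3: p ∧ □p is F, ◇¬p is T. ✓
w4: p ∧ □p is F, ◇¬p is F. ✗
w5: p ∧ □p is F, ◇¬p is T. ✓
— 5 worlds.
For ◇p:
w0: successors {w1}; p there: w1:F. ✗
w1: successors {w2}; p there: w2:F. ✗
w2: successors {w3}; p there: w3:F. ✗
w3: successors {w4}; p there: w4:F. ✗
w4: successors {w5}; p there: w5:T. ✓
w5: successors {w0}; p there: w0:F. ✗
— 1 world.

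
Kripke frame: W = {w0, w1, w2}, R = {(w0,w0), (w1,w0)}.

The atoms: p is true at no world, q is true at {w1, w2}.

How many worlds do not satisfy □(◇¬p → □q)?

w0: successors {w0}; ◇¬p → □q there: w0:F. ✗
w1: successors {w0}; ◇¬p → □q there: w0:F. ✗
w2: no successors, so □(◇¬p → □q) holds vacuously. ✓
Satisfying worlds: {w2}.
So □(◇¬p → □q) fails at the other 2 worlds.

2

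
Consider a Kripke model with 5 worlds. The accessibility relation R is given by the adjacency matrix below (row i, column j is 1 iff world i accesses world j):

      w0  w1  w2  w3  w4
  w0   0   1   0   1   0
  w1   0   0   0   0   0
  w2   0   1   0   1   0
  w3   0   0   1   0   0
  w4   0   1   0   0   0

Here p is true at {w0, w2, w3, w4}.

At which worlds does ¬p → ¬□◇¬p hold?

w0: ¬p is F, ¬□◇¬p is T. ✓
w1: ¬p is T, ¬□◇¬p is F. ✗
w2: ¬p is F, ¬□◇¬p is T. ✓
w3: ¬p is F, ¬□◇¬p is F. ✓
w4: ¬p is F, ¬□◇¬p is T. ✓

{w0, w2, w3, w4}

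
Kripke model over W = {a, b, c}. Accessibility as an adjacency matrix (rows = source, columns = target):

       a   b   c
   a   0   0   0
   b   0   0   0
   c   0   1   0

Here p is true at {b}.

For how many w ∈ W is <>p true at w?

1

a: no successors, so <>p fails. ✗
b: no successors, so <>p fails. ✗
c: successors {b}; p there: b:T. ✓
Satisfying worlds: {c}.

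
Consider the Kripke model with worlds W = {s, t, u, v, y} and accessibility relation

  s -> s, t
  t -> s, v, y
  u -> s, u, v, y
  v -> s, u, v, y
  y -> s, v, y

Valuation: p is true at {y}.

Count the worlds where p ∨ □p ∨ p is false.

s: p ∨ □p is F, p is F. ✗
t: p ∨ □p is F, p is F. ✗
u: p ∨ □p is F, p is F. ✗
v: p ∨ □p is F, p is F. ✗
y: p ∨ □p is T, p is T. ✓
Satisfying worlds: {y}.
So p ∨ □p ∨ p fails at the other 4 worlds.

4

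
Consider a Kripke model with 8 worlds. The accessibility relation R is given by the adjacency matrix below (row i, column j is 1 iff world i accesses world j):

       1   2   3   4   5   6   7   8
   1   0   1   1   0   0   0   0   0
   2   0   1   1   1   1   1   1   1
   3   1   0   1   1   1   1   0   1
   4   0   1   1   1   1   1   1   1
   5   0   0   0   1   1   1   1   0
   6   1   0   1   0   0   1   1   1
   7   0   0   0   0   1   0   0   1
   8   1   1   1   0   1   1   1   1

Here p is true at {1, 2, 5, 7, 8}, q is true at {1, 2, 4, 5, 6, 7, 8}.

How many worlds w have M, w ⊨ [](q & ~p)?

1: successors {2, 3}; q & ~p there: 2:F, 3:F. ✗
2: successors {2, 3, 4, 5, 6, 7, 8}; q & ~p there: 2:F, 3:F, 4:T, 5:F, 6:T, 7:F, 8:F. ✗
3: successors {1, 3, 4, 5, 6, 8}; q & ~p there: 1:F, 3:F, 4:T, 5:F, 6:T, 8:F. ✗
4: successors {2, 3, 4, 5, 6, 7, 8}; q & ~p there: 2:F, 3:F, 4:T, 5:F, 6:T, 7:F, 8:F. ✗
5: successors {4, 5, 6, 7}; q & ~p there: 4:T, 5:F, 6:T, 7:F. ✗
6: successors {1, 3, 6, 7, 8}; q & ~p there: 1:F, 3:F, 6:T, 7:F, 8:F. ✗
7: successors {5, 8}; q & ~p there: 5:F, 8:F. ✗
8: successors {1, 2, 3, 5, 6, 7, 8}; q & ~p there: 1:F, 2:F, 3:F, 5:F, 6:T, 7:F, 8:F. ✗
Satisfying worlds: ∅.

0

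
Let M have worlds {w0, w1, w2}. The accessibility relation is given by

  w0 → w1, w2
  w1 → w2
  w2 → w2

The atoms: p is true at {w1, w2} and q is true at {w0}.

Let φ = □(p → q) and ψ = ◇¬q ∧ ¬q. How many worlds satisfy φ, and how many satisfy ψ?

0 and 2

For □(p → q):
w0: successors {w1, w2}; p → q there: w1:F, w2:F. ✗
w1: successors {w2}; p → q there: w2:F. ✗
w2: successors {w2}; p → q there: w2:F. ✗
— 0 worlds.
For ◇¬q ∧ ¬q:
w0: ◇¬q is T, ¬q is F. ✗
w1: ◇¬q is T, ¬q is T. ✓
w2: ◇¬q is T, ¬q is T. ✓
— 2 worlds.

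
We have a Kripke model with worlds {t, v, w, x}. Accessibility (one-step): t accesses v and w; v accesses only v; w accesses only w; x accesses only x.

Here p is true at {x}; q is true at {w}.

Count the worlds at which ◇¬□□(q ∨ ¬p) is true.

t: successors {v, w}; ¬□□(q ∨ ¬p) there: v:F, w:F. ✗
v: successors {v}; ¬□□(q ∨ ¬p) there: v:F. ✗
w: successors {w}; ¬□□(q ∨ ¬p) there: w:F. ✗
x: successors {x}; ¬□□(q ∨ ¬p) there: x:T. ✓
Satisfying worlds: {x}.

1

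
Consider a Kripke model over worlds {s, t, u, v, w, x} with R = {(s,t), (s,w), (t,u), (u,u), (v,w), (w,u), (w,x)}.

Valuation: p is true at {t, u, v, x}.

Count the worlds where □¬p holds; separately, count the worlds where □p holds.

2 and 4

For □¬p:
s: successors {t, w}; ¬p there: t:F, w:T. ✗
t: successors {u}; ¬p there: u:F. ✗
u: successors {u}; ¬p there: u:F. ✗
v: successors {w}; ¬p there: w:T. ✓
w: successors {u, x}; ¬p there: u:F, x:F. ✗
x: no successors, so □¬p holds vacuously. ✓
— 2 worlds.
For □p:
s: successors {t, w}; p there: t:T, w:F. ✗
t: successors {u}; p there: u:T. ✓
u: successors {u}; p there: u:T. ✓
v: successors {w}; p there: w:F. ✗
w: successors {u, x}; p there: u:T, x:T. ✓
x: no successors, so □p holds vacuously. ✓
— 4 worlds.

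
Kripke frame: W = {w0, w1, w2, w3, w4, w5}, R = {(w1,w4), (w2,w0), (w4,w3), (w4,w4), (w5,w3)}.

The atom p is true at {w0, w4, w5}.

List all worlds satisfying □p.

{w0, w1, w2, w3}

w0: no successors, so □p holds vacuously. ✓
w1: successors {w4}; p there: w4:T. ✓
w2: successors {w0}; p there: w0:T. ✓
w3: no successors, so □p holds vacuously. ✓
w4: successors {w3, w4}; p there: w3:F, w4:T. ✗
w5: successors {w3}; p there: w3:F. ✗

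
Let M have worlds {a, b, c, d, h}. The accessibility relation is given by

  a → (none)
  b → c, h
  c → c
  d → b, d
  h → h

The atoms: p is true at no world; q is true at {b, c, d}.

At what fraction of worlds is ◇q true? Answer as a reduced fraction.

3/5

a: no successors, so ◇q fails. ✗
b: successors {c, h}; q there: c:T, h:F. ✓
c: successors {c}; q there: c:T. ✓
d: successors {b, d}; q there: b:T, d:T. ✓
h: successors {h}; q there: h:F. ✗
That's 3 of 5 worlds, so 3/5.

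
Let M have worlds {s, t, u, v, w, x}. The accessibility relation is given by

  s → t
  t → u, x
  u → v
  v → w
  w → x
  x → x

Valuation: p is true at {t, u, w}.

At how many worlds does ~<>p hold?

3

s: <>p is T. ✗
t: <>p is T. ✗
u: <>p is F. ✓
v: <>p is T. ✗
w: <>p is F. ✓
x: <>p is F. ✓
Satisfying worlds: {u, w, x}.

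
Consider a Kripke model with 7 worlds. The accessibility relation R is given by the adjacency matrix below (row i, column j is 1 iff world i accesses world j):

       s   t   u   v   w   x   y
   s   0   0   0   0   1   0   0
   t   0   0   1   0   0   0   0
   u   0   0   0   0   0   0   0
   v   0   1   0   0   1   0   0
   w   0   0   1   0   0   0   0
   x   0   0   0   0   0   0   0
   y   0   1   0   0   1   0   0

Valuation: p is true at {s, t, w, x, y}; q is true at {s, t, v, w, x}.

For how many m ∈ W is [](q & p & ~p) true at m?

2

s: successors {w}; q & p & ~p there: w:F. ✗
t: successors {u}; q & p & ~p there: u:F. ✗
u: no successors, so [](q & p & ~p) holds vacuously. ✓
v: successors {t, w}; q & p & ~p there: t:F, w:F. ✗
w: successors {u}; q & p & ~p there: u:F. ✗
x: no successors, so [](q & p & ~p) holds vacuously. ✓
y: successors {t, w}; q & p & ~p there: t:F, w:F. ✗
Satisfying worlds: {u, x}.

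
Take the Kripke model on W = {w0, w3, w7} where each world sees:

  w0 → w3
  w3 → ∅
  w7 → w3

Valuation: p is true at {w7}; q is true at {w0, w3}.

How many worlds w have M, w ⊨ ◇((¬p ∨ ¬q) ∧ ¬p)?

2

w0: successors {w3}; (¬p ∨ ¬q) ∧ ¬p there: w3:T. ✓
w3: no successors, so ◇((¬p ∨ ¬q) ∧ ¬p) fails. ✗
w7: successors {w3}; (¬p ∨ ¬q) ∧ ¬p there: w3:T. ✓
Satisfying worlds: {w0, w7}.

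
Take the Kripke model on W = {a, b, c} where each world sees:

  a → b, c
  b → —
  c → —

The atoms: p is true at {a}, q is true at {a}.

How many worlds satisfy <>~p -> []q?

2

a: <>~p is T, []q is F. ✗
b: <>~p is F, []q is T. ✓
c: <>~p is F, []q is T. ✓
Satisfying worlds: {b, c}.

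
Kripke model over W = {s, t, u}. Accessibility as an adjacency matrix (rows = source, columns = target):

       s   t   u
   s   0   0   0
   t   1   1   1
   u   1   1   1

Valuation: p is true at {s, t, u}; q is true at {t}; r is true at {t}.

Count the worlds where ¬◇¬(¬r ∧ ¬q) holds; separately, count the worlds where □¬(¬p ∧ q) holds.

For ¬◇¬(¬r ∧ ¬q):
s: ◇¬(¬r ∧ ¬q) is F. ✓
t: ◇¬(¬r ∧ ¬q) is T. ✗
u: ◇¬(¬r ∧ ¬q) is T. ✗
— 1 world.
For □¬(¬p ∧ q):
s: no successors, so □¬(¬p ∧ q) holds vacuously. ✓
t: successors {s, t, u}; ¬(¬p ∧ q) there: s:T, t:T, u:T. ✓
u: successors {s, t, u}; ¬(¬p ∧ q) there: s:T, t:T, u:T. ✓
— 3 worlds.

1 and 3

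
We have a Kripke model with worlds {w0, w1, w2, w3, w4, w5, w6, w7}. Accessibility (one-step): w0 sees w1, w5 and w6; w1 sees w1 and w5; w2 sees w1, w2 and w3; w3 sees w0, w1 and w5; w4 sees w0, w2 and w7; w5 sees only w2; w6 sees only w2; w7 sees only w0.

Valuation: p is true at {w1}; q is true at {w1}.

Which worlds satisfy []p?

∅

w0: successors {w1, w5, w6}; p there: w1:T, w5:F, w6:F. ✗
w1: successors {w1, w5}; p there: w1:T, w5:F. ✗
w2: successors {w1, w2, w3}; p there: w1:T, w2:F, w3:F. ✗
w3: successors {w0, w1, w5}; p there: w0:F, w1:T, w5:F. ✗
w4: successors {w0, w2, w7}; p there: w0:F, w2:F, w7:F. ✗
w5: successors {w2}; p there: w2:F. ✗
w6: successors {w2}; p there: w2:F. ✗
w7: successors {w0}; p there: w0:F. ✗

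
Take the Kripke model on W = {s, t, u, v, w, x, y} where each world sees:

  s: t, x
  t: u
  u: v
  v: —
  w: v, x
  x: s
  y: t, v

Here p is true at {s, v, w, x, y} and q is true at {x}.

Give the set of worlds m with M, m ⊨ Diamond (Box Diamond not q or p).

{s, u, w, x, y}

s: successors {t, x}; Box Diamond not q or p there: t:T, x:T. ✓
t: successors {u}; Box Diamond not q or p there: u:F. ✗
u: successors {v}; Box Diamond not q or p there: v:T. ✓
v: no successors, so Diamond (Box Diamond not q or p) fails. ✗
w: successors {v, x}; Box Diamond not q or p there: v:T, x:T. ✓
x: successors {s}; Box Diamond not q or p there: s:T. ✓
y: successors {t, v}; Box Diamond not q or p there: t:T, v:T. ✓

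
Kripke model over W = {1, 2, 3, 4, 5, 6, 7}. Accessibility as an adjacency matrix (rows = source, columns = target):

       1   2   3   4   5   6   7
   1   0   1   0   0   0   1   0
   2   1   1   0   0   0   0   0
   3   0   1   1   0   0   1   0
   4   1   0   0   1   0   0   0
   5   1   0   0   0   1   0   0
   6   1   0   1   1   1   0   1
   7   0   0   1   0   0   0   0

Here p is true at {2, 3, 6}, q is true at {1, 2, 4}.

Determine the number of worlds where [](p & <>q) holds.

1: successors {2, 6}; p & <>q there: 2:T, 6:T. ✓
2: successors {1, 2}; p & <>q there: 1:F, 2:T. ✗
3: successors {2, 3, 6}; p & <>q there: 2:T, 3:T, 6:T. ✓
4: successors {1, 4}; p & <>q there: 1:F, 4:F. ✗
5: successors {1, 5}; p & <>q there: 1:F, 5:F. ✗
6: successors {1, 3, 4, 5, 7}; p & <>q there: 1:F, 3:T, 4:F, 5:F, 7:F. ✗
7: successors {3}; p & <>q there: 3:T. ✓
Satisfying worlds: {1, 3, 7}.

3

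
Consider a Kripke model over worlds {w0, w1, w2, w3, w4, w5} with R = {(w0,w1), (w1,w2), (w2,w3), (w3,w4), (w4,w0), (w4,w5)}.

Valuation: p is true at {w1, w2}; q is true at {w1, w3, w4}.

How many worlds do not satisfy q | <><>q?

w0: q is F, <><>q is F. ✗
w1: q is T, <><>q is T. ✓
w2: q is F, <><>q is T. ✓
w3: q is T, <><>q is F. ✓
w4: q is T, <><>q is T. ✓
w5: q is F, <><>q is F. ✗
Satisfying worlds: {w1, w2, w3, w4}.
So q | <><>q fails at the other 2 worlds.

2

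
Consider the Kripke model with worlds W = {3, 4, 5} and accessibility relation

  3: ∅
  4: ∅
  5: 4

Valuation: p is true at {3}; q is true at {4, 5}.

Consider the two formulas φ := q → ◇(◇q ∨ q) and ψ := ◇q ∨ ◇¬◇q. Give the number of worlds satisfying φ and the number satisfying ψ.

For q → ◇(◇q ∨ q):
3: q is F, ◇(◇q ∨ q) is F. ✓
4: q is T, ◇(◇q ∨ q) is F. ✗
5: q is T, ◇(◇q ∨ q) is T. ✓
— 2 worlds.
For ◇q ∨ ◇¬◇q:
3: ◇q is F, ◇¬◇q is F. ✗
4: ◇q is F, ◇¬◇q is F. ✗
5: ◇q is T, ◇¬◇q is T. ✓
— 1 world.

2 and 1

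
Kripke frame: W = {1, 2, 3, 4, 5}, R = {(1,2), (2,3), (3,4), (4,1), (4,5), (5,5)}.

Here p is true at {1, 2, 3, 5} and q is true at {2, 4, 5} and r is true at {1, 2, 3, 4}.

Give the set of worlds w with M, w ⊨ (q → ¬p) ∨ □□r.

{1, 2, 3, 4}

1: q → ¬p is T, □□r is T. ✓
2: q → ¬p is F, □□r is T. ✓
3: q → ¬p is T, □□r is F. ✓
4: q → ¬p is T, □□r is F. ✓
5: q → ¬p is F, □□r is F. ✗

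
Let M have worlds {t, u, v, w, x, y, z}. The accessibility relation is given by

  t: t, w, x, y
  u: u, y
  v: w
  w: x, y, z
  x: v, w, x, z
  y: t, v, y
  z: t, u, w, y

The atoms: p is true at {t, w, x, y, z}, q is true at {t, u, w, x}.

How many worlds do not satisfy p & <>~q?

2

t: p is T, <>~q is T. ✓
u: p is F, <>~q is T. ✗
v: p is F, <>~q is F. ✗
w: p is T, <>~q is T. ✓
x: p is T, <>~q is T. ✓
y: p is T, <>~q is T. ✓
z: p is T, <>~q is T. ✓
Satisfying worlds: {t, w, x, y, z}.
So p & <>~q fails at the other 2 worlds.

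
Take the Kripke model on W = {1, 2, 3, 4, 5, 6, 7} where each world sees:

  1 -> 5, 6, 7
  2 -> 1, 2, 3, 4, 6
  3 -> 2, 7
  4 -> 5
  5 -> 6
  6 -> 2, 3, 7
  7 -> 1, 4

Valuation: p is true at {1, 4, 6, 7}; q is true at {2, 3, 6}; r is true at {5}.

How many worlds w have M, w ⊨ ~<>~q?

1: <>~q is T. ✗
2: <>~q is T. ✗
3: <>~q is T. ✗
4: <>~q is T. ✗
5: <>~q is F. ✓
6: <>~q is T. ✗
7: <>~q is T. ✗
Satisfying worlds: {5}.

1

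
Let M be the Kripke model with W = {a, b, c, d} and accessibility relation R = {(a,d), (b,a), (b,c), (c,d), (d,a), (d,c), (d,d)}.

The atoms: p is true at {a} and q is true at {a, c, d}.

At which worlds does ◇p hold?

a: successors {d}; p there: d:F. ✗
b: successors {a, c}; p there: a:T, c:F. ✓
c: successors {d}; p there: d:F. ✗
d: successors {a, c, d}; p there: a:T, c:F, d:F. ✓

{b, d}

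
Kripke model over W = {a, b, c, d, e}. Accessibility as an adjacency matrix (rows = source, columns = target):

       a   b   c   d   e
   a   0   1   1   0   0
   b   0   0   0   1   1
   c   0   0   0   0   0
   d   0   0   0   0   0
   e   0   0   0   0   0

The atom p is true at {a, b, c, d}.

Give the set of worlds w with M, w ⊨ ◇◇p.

{a}

a: successors {b, c}; ◇p there: b:T, c:F. ✓
b: successors {d, e}; ◇p there: d:F, e:F. ✗
c: no successors, so ◇◇p fails. ✗
d: no successors, so ◇◇p fails. ✗
e: no successors, so ◇◇p fails. ✗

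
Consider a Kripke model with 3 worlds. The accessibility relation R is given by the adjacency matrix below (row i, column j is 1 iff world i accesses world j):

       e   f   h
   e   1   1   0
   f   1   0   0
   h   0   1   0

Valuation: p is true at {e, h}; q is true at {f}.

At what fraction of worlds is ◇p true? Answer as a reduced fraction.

2/3

e: successors {e, f}; p there: e:T, f:F. ✓
f: successors {e}; p there: e:T. ✓
h: successors {f}; p there: f:F. ✗
That's 2 of 3 worlds, so 2/3.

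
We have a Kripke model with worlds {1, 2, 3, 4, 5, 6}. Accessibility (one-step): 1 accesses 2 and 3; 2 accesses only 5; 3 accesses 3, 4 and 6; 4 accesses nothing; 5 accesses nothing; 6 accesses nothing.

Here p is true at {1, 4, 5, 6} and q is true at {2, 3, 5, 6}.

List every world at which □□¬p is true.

1: successors {2, 3}; □¬p there: 2:F, 3:F. ✗
2: successors {5}; □¬p there: 5:T. ✓
3: successors {3, 4, 6}; □¬p there: 3:F, 4:T, 6:T. ✗
4: no successors, so □□¬p holds vacuously. ✓
5: no successors, so □□¬p holds vacuously. ✓
6: no successors, so □□¬p holds vacuously. ✓

{2, 4, 5, 6}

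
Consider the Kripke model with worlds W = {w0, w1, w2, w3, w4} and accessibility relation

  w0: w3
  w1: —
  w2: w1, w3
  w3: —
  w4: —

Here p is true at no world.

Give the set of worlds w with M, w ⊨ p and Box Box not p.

∅

w0: p is F, Box Box not p is T. ✗
w1: p is F, Box Box not p is T. ✗
w2: p is F, Box Box not p is T. ✗
w3: p is F, Box Box not p is T. ✗
w4: p is F, Box Box not p is T. ✗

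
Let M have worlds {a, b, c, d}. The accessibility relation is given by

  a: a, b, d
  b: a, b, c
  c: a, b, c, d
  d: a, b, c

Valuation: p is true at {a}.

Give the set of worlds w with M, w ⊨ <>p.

{a, b, c, d}

a: successors {a, b, d}; p there: a:T, b:F, d:F. ✓
b: successors {a, b, c}; p there: a:T, b:F, c:F. ✓
c: successors {a, b, c, d}; p there: a:T, b:F, c:F, d:F. ✓
d: successors {a, b, c}; p there: a:T, b:F, c:F. ✓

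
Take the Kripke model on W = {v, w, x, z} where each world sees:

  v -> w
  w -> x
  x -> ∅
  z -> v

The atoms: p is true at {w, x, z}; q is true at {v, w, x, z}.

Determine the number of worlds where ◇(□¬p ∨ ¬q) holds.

1

v: successors {w}; □¬p ∨ ¬q there: w:F. ✗
w: successors {x}; □¬p ∨ ¬q there: x:T. ✓
x: no successors, so ◇(□¬p ∨ ¬q) fails. ✗
z: successors {v}; □¬p ∨ ¬q there: v:F. ✗
Satisfying worlds: {w}.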